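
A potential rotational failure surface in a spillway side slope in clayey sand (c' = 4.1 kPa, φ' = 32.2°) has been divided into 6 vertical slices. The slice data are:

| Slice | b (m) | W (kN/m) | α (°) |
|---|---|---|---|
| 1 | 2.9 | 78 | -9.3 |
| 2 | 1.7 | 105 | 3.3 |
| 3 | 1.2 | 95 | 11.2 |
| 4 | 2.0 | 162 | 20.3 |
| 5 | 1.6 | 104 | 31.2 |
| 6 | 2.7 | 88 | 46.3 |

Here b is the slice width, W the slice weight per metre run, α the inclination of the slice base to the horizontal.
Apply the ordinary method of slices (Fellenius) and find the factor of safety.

FS = 2.26

Ordinary method of slices: FS = Σ[c'·Δl_i + (W_i cosα_i)·tanφ'] / Σ W_i sinα_i, with Δl_i = b_i / cosα_i.
Slice 1: Δl = 2.9/cos(-9.3°) = 2.939 m; N'_1 = 78·cos(-9.3°) = 77.0; c'Δl = 12.05; W sinα = -12.6
Slice 2: Δl = 1.7/cos3.3° = 1.703 m; N'_2 = 105·cos3.3° = 104.8; c'Δl = 6.98; W sinα = 6.0
Slice 3: Δl = 1.2/cos11.2° = 1.223 m; N'_3 = 95·cos11.2° = 93.2; c'Δl = 5.02; W sinα = 18.5
Slice 4: Δl = 2.0/cos20.3° = 2.132 m; N'_4 = 162·cos20.3° = 151.9; c'Δl = 8.74; W sinα = 56.2
Slice 5: Δl = 1.6/cos31.2° = 1.871 m; N'_5 = 104·cos31.2° = 89.0; c'Δl = 7.67; W sinα = 53.9
Slice 6: Δl = 2.7/cos46.3° = 3.908 m; N'_6 = 88·cos46.3° = 60.8; c'Δl = 16.02; W sinα = 63.6
Σc'Δl = 56.5 kN/m; ΣN' = 576.7 kN/m; ΣW sinα = 185.6 kN/m
Resisting = 56.5 + 576.7·tan32.2° = 56.5 + 363.2 = 419.6 kN/m
FS = 419.6 / 185.6 = 2.261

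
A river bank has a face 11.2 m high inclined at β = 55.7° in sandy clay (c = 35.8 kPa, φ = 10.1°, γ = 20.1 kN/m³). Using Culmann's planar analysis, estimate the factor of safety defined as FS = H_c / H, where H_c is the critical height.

H_c = (4c/γ) · sinβ cosφ / [1 − cos(β − φ)]
    = (4·35.8/20.1) · sin55.7°·cos10.1° / [1 − cos45.6°]
    = 7.124 · 0.8133 / 0.3003 = 19.29 m
FS = H_c / H = 19.29 / 11.2 = 1.723

FS = 1.72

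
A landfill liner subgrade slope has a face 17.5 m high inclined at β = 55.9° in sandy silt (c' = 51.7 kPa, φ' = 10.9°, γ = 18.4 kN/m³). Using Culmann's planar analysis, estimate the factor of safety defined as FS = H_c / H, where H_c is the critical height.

H_c = (4c'/γ) · sinβ cosφ' / [1 − cos(β − φ')]
    = (4·51.7/18.4) · sin55.9°·cos10.9° / [1 − cos45.0°]
    = 11.239 · 0.8131 / 0.2929 = 31.20 m
FS = H_c / H = 31.20 / 17.5 = 1.783

FS = 1.78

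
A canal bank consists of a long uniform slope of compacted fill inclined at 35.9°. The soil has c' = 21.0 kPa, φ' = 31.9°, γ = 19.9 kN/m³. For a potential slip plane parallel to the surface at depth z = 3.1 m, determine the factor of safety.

For an infinite slope with a slip plane parallel to the surface (no pore pressure): FS = [c' + γz cos²β tanφ'] / [γz sinβ cosβ].
γz = 19.9·3.1 = 61.69 kN/m²
Numerator = 21.0 + 61.69·cos²35.9°·tan31.9° = 21.0 + 61.69·0.6562·0.6224 = 46.196 kPa
Denominator = 61.69·sin35.9°·cos35.9° = 61.69·0.5864·0.8100 = 29.302 kPa
FS = 46.196 / 29.302 = 1.577

FS = 1.58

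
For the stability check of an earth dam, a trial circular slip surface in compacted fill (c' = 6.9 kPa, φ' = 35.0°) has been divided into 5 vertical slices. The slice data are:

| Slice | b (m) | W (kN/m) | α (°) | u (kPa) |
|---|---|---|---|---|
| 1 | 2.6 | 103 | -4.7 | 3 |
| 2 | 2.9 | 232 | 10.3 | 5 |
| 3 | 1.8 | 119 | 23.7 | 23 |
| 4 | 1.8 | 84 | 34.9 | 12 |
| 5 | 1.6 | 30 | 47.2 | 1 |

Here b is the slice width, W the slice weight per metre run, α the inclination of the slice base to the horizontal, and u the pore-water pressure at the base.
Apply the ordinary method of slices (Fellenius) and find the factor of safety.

Ordinary method of slices: FS = Σ[c'·Δl_i + (W_i cosα_i − u_i·Δl_i)·tanφ'] / Σ W_i sinα_i, with Δl_i = b_i / cosα_i.
Slice 1: Δl = 2.6/cos(-4.7°) = 2.609 m; N'_1 = 103·cos(-4.7°) − 3·2.609 = 94.8; c'Δl = 18.00; W sinα = -8.4
Slice 2: Δl = 2.9/cos10.3° = 2.947 m; N'_2 = 232·cos10.3° − 5·2.947 = 213.5; c'Δl = 20.34; W sinα = 41.5
Slice 3: Δl = 1.8/cos23.7° = 1.966 m; N'_3 = 119·cos23.7° − 23·1.966 = 63.8; c'Δl = 13.56; W sinα = 47.8
Slice 4: Δl = 1.8/cos34.9° = 2.195 m; N'_4 = 84·cos34.9° − 12·2.195 = 42.6; c'Δl = 15.14; W sinα = 48.1
Slice 5: Δl = 1.6/cos47.2° = 2.355 m; N'_5 = 30·cos47.2° − 1·2.355 = 18.0; c'Δl = 16.25; W sinα = 22.0
Σc'Δl = 83.3 kN/m; ΣN' = 432.7 kN/m; ΣW sinα = 150.9 kN/m
Resisting = 83.3 + 432.7·tan35.0° = 83.3 + 303.0 = 386.3 kN/m
FS = 386.3 / 150.9 = 2.559

FS = 2.56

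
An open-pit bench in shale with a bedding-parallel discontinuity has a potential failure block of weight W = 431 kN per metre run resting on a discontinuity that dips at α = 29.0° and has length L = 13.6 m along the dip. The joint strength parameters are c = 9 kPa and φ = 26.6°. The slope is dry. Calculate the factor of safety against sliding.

Resolving the block weight along and normal to the plane and applying the Mohr–Coulomb strength on the joint:
N' = W cosα = 431·cos29.0° = 377.0 kN/m
Driving force T = W sinα = 431·sin29.0° = 209.0 kN/m
Resisting force R = c·L + N'·tanφ = 9·13.6 + 377.0·tan26.6° = 122.4 + 188.8 = 311.2 kN/m
FS = R / T = 311.2 / 209.0 = 1.489

FS = 1.49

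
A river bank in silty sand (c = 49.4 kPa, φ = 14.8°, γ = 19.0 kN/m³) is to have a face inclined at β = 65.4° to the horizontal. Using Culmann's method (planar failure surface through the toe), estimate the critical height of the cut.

Culmann's analysis gives the critical failure plane at α_cr = (β + φ)/2 = (65.4 + 14.8)/2 = 40.1°, and the critical height
H_c = (4c/γ) · sinβ cosφ / [1 − cos(β − φ)]
    = (4·49.4/19.0) · sin65.4°·cos14.8° / [1 − cos(50.6°)]
    = 10.400 · 0.9092·0.9668 / [1 − 0.6347]
    = 10.400 · 0.8791 / 0.3653
    = 25.03 m

H_c = 25.03 m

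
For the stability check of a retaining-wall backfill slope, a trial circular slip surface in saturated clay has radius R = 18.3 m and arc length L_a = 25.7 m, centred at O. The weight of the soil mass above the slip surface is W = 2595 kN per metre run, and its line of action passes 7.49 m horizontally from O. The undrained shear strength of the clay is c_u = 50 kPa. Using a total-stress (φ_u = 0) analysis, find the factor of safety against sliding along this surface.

Taking moments about the centre O, the resisting moment is provided by the undrained shear strength acting along the arc:
M_R = c_u·L_a·R = 50·25.70·18.3 = 23515.5 kN·m/m
M_D = W·d = 2595·7.49 = 19436.5 kN·m/m
FS = M_R / M_D = 23515.5 / 19436.5 = 1.210

FS = 1.21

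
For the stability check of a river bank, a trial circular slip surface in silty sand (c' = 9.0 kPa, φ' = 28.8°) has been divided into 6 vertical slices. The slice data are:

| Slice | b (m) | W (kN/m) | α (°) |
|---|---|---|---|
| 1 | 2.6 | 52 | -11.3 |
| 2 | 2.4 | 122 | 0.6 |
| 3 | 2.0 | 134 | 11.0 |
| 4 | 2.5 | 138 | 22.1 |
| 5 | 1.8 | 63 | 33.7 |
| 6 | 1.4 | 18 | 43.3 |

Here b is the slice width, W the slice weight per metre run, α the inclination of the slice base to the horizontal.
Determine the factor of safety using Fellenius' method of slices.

FS = 3.44

Ordinary method of slices: FS = Σ[c'·Δl_i + (W_i cosα_i)·tanφ'] / Σ W_i sinα_i, with Δl_i = b_i / cosα_i.
Slice 1: Δl = 2.6/cos(-11.3°) = 2.651 m; N'_1 = 52·cos(-11.3°) = 51.0; c'Δl = 23.86; W sinα = -10.2
Slice 2: Δl = 2.4/cos0.6° = 2.400 m; N'_2 = 122·cos0.6° = 122.0; c'Δl = 21.60; W sinα = 1.3
Slice 3: Δl = 2.0/cos11.0° = 2.037 m; N'_3 = 134·cos11.0° = 131.5; c'Δl = 18.34; W sinα = 25.6
Slice 4: Δl = 2.5/cos22.1° = 2.698 m; N'_4 = 138·cos22.1° = 127.9; c'Δl = 24.28; W sinα = 51.9
Slice 5: Δl = 1.8/cos33.7° = 2.164 m; N'_5 = 63·cos33.7° = 52.4; c'Δl = 19.47; W sinα = 35.0
Slice 6: Δl = 1.4/cos43.3° = 1.924 m; N'_6 = 18·cos43.3° = 13.1; c'Δl = 17.31; W sinα = 12.3
Σc'Δl = 124.9 kN/m; ΣN' = 497.9 kN/m; ΣW sinα = 115.9 kN/m
Resisting = 124.9 + 497.9·tan28.8° = 124.9 + 273.7 = 398.6 kN/m
FS = 398.6 / 115.9 = 3.440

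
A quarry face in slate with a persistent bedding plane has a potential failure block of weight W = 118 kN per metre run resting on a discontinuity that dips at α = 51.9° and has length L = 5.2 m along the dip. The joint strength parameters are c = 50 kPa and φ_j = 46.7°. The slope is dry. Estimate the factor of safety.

Resolving the block weight along and normal to the plane and applying the Mohr–Coulomb strength on the joint:
N' = W cosα = 118·cos51.9° = 72.8 kN/m
Driving force T = W sinα = 118·sin51.9° = 92.9 kN/m
Resisting force R = c·L + N'·tanφ_j = 50·5.2 + 72.8·tan46.7° = 260.0 + 77.3 = 337.3 kN/m
FS = R / T = 337.3 / 92.9 = 3.632

FS = 3.63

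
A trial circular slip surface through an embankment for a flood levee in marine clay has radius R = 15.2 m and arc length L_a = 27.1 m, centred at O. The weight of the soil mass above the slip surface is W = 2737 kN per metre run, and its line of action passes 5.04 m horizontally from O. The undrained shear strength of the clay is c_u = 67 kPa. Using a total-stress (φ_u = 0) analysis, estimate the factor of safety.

FS = 2.00

Taking moments about the centre O, the resisting moment is provided by the undrained shear strength acting along the arc:
M_R = c_u·L_a·R = 67·27.10·15.2 = 27598.6 kN·m/m
M_D = W·d = 2737·5.04 = 13794.5 kN·m/m
FS = M_R / M_D = 27598.6 / 13794.5 = 2.001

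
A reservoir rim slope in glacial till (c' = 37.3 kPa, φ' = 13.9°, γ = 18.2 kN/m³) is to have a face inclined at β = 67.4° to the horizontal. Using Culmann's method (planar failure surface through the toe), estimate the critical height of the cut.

Culmann's analysis gives the critical failure plane at α_cr = (β + φ')/2 = (67.4 + 13.9)/2 = 40.7°, and the critical height
H_c = (4c'/γ) · sinβ cosφ' / [1 − cos(β − φ')]
    = (4·37.3/18.2) · sin67.4°·cos13.9° / [1 − cos(53.5°)]
    = 8.198 · 0.9232·0.9707 / [1 − 0.5948]
    = 8.198 · 0.8962 / 0.4052
    = 18.13 m

H_c = 18.13 m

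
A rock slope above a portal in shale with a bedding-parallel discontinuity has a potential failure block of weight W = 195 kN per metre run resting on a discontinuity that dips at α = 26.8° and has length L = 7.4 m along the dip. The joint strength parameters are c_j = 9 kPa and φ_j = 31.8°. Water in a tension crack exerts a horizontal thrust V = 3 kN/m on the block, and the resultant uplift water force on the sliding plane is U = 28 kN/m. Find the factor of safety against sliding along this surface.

FS = 1.73

Resolving the block weight along and normal to the plane and applying the Mohr–Coulomb strength on the joint:
N' = W cosα − U − V sinα = 195·cos26.8° − 28 − 3·sin26.8° = 144.7 kN/m
Driving force T = W sinα + V cosα = 195·sin26.8° + 3·cos26.8° = 90.6 kN/m
Resisting force R = c_j·L + N'·tanφ_j = 9·7.4 + 144.7·tan31.8° = 66.6 + 89.7 = 156.3 kN/m
FS = R / T = 156.3 / 90.6 = 1.725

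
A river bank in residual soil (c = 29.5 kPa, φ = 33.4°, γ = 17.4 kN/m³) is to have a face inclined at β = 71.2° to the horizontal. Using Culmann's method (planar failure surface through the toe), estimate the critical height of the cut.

H_c = 25.54 m

Culmann's analysis gives the critical failure plane at α_cr = (β + φ)/2 = (71.2 + 33.4)/2 = 52.3°, and the critical height
H_c = (4c/γ) · sinβ cosφ / [1 − cos(β − φ)]
    = (4·29.5/17.4) · sin71.2°·cos33.4° / [1 − cos(37.8°)]
    = 6.782 · 0.9466·0.8348 / [1 − 0.7902]
    = 6.782 · 0.7903 / 0.2098
    = 25.54 m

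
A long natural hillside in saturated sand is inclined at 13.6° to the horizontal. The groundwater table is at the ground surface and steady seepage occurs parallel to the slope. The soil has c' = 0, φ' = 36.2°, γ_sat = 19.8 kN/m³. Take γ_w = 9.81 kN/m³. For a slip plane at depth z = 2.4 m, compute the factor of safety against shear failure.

FS = 1.53

With seepage parallel to the slope and the water table at the surface, the effective normal stress on the slip plane uses the buoyant unit weight γ' = γ_sat − γ_w while the driving shear stress uses γ_sat:
FS = [c' + γ' z cos²β tanφ'] / [γ_sat z sinβ cosβ]
(For c' = 0 this reduces to FS = (γ'/γ_sat)·tanφ'/tanβ.)
γ' = 19.8 − 9.81 = 9.99 kN/m³
Numerator = 0.0 + 9.99·2.4·cos²13.6°·tan36.2° = 0.0 + 9.99·2.4·0.9447·0.7319 = 16.578 kPa
Denominator = 19.8·2.4·sin13.6°·cos13.6° = 19.8·2.4·0.2351·0.9720 = 10.861 kPa
FS = 16.578 / 10.861 = 1.526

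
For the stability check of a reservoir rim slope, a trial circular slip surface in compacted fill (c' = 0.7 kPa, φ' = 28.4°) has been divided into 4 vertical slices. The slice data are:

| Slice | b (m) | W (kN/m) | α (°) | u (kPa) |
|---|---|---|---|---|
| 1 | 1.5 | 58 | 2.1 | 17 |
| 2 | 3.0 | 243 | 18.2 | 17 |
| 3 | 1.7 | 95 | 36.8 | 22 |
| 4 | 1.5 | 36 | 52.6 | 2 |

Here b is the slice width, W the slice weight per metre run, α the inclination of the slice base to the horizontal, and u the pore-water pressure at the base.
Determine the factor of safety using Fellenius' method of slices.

Ordinary method of slices: FS = Σ[c'·Δl_i + (W_i cosα_i − u_i·Δl_i)·tanφ'] / Σ W_i sinα_i, with Δl_i = b_i / cosα_i.
Slice 1: Δl = 1.5/cos2.1° = 1.501 m; N'_1 = 58·cos2.1° − 17·1.501 = 32.4; c'Δl = 1.05; W sinα = 2.1
Slice 2: Δl = 3.0/cos18.2° = 3.158 m; N'_2 = 243·cos18.2° − 17·3.158 = 177.2; c'Δl = 2.21; W sinα = 75.9
Slice 3: Δl = 1.7/cos36.8° = 2.123 m; N'_3 = 95·cos36.8° − 22·2.123 = 29.4; c'Δl = 1.49; W sinα = 56.9
Slice 4: Δl = 1.5/cos52.6° = 2.470 m; N'_4 = 36·cos52.6° − 2·2.470 = 16.9; c'Δl = 1.73; W sinα = 28.6
Σc'Δl = 6.5 kN/m; ΣN' = 255.9 kN/m; ΣW sinα = 163.5 kN/m
Resisting = 6.5 + 255.9·tan28.4° = 6.5 + 138.4 = 144.8 kN/m
FS = 144.8 / 163.5 = 0.886

FS = 0.89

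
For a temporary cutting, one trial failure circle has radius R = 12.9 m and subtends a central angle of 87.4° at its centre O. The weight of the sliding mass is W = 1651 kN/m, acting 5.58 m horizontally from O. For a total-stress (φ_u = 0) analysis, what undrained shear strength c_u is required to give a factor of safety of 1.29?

c_u = 46.8 kPa

FS = c_u·L_a·R / (W·d), so c_u = FS·W·d / (L_a·R).
Arc length L_a = R·θ = 12.9·(87.4°·π/180) = 12.9·1.5254 = 19.68 m
c_u = 1.29·1651·5.58 / (19.68·12.9) = 11884.2 / 253.84 = 46.82 kPa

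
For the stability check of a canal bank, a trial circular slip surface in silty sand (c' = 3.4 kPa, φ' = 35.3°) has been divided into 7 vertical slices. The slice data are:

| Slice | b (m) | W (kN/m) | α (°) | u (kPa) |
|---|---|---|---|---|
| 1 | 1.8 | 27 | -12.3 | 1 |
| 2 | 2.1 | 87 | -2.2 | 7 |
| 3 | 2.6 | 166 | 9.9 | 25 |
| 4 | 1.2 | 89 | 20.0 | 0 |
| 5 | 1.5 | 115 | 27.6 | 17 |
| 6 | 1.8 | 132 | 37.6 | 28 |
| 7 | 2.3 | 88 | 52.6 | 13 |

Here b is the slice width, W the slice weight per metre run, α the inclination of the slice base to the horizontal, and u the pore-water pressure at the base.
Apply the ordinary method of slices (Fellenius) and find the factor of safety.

Ordinary method of slices: FS = Σ[c'·Δl_i + (W_i cosα_i − u_i·Δl_i)·tanφ'] / Σ W_i sinα_i, with Δl_i = b_i / cosα_i.
Slice 1: Δl = 1.8/cos(-12.3°) = 1.842 m; N'_1 = 27·cos(-12.3°) − 1·1.842 = 24.5; c'Δl = 6.26; W sinα = -5.8
Slice 2: Δl = 2.1/cos(-2.2°) = 2.102 m; N'_2 = 87·cos(-2.2°) − 7·2.102 = 72.2; c'Δl = 7.15; W sinα = -3.3
Slice 3: Δl = 2.6/cos9.9° = 2.639 m; N'_3 = 166·cos9.9° − 25·2.639 = 97.5; c'Δl = 8.97; W sinα = 28.5
Slice 4: Δl = 1.2/cos20.0° = 1.277 m; N'_4 = 89·cos20.0° − 0·1.277 = 83.6; c'Δl = 4.34; W sinα = 30.4
Slice 5: Δl = 1.5/cos27.6° = 1.693 m; N'_5 = 115·cos27.6° − 17·1.693 = 73.1; c'Δl = 5.75; W sinα = 53.3
Slice 6: Δl = 1.8/cos37.6° = 2.272 m; N'_6 = 132·cos37.6° − 28·2.272 = 41.0; c'Δl = 7.72; W sinα = 80.5
Slice 7: Δl = 2.3/cos52.6° = 3.787 m; N'_7 = 88·cos52.6° − 13·3.787 = 4.2; c'Δl = 12.88; W sinα = 69.9
Σc'Δl = 53.1 kN/m; ΣN' = 396.3 kN/m; ΣW sinα = 253.6 kN/m
Resisting = 53.1 + 396.3·tan35.3° = 53.1 + 280.6 = 333.7 kN/m
FS = 333.7 / 253.6 = 1.316

FS = 1.32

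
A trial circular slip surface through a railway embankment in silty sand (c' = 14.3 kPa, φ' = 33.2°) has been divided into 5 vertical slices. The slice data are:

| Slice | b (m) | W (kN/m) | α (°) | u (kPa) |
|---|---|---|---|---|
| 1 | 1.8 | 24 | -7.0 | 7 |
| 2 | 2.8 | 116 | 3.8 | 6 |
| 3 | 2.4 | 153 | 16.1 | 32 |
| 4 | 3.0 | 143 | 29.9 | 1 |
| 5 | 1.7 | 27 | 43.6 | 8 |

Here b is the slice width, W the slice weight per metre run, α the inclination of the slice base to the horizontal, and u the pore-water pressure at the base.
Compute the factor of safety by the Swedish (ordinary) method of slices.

FS = 2.77

Ordinary method of slices: FS = Σ[c'·Δl_i + (W_i cosα_i − u_i·Δl_i)·tanφ'] / Σ W_i sinα_i, with Δl_i = b_i / cosα_i.
Slice 1: Δl = 1.8/cos(-7.0°) = 1.814 m; N'_1 = 24·cos(-7.0°) − 7·1.814 = 11.1; c'Δl = 25.93; W sinα = -2.9
Slice 2: Δl = 2.8/cos3.8° = 2.806 m; N'_2 = 116·cos3.8° − 6·2.806 = 98.9; c'Δl = 40.13; W sinα = 7.7
Slice 3: Δl = 2.4/cos16.1° = 2.498 m; N'_3 = 153·cos16.1° − 32·2.498 = 67.1; c'Δl = 35.72; W sinα = 42.4
Slice 4: Δl = 3.0/cos29.9° = 3.461 m; N'_4 = 143·cos29.9° − 1·3.461 = 120.5; c'Δl = 49.49; W sinα = 71.3
Slice 5: Δl = 1.7/cos43.6° = 2.348 m; N'_5 = 27·cos43.6° − 8·2.348 = 0.8; c'Δl = 33.57; W sinα = 18.6
Σc'Δl = 184.8 kN/m; ΣN' = 298.4 kN/m; ΣW sinα = 137.1 kN/m
Resisting = 184.8 + 298.4·tan33.2° = 184.8 + 195.3 = 380.1 kN/m
FS = 380.1 / 137.1 = 2.772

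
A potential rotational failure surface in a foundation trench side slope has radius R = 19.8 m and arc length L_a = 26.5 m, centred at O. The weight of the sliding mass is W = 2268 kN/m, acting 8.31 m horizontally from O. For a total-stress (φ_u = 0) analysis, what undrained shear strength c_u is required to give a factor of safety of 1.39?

FS = c_u·L_a·R / (W·d), so c_u = FS·W·d / (L_a·R).
c_u = 1.39·2268·8.31 / (26.50·19.8) = 26197.4 / 524.70 = 49.93 kPa

c_u = 49.9 kPa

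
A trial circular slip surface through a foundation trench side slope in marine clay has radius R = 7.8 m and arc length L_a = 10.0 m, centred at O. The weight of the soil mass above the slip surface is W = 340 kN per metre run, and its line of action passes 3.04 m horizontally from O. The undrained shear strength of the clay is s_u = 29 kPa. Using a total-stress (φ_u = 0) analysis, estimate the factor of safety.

FS = 2.19

Taking moments about the centre O, the resisting moment is provided by the undrained shear strength acting along the arc:
M_R = s_u·L_a·R = 29·10.00·7.8 = 2262.0 kN·m/m
M_D = W·d = 340·3.04 = 1033.6 kN·m/m
FS = M_R / M_D = 2262.0 / 1033.6 = 2.188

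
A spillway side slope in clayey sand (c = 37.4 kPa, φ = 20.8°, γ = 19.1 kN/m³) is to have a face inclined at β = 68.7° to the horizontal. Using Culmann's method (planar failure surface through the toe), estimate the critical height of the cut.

Culmann's analysis gives the critical failure plane at α_cr = (β + φ)/2 = (68.7 + 20.8)/2 = 44.8°, and the critical height
H_c = (4c/γ) · sinβ cosφ / [1 − cos(β − φ)]
    = (4·37.4/19.1) · sin68.7°·cos20.8° / [1 − cos(47.9°)]
    = 7.832 · 0.9317·0.9348 / [1 − 0.6704]
    = 7.832 · 0.8710 / 0.3296
    = 20.70 m

H_c = 20.70 m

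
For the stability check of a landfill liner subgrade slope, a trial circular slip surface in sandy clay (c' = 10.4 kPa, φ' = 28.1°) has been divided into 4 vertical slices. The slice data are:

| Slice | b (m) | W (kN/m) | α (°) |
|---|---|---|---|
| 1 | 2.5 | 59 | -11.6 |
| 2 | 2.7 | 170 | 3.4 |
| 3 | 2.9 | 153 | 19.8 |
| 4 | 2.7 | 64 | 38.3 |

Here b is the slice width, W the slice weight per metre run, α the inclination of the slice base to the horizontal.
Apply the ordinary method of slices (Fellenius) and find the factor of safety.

Ordinary method of slices: FS = Σ[c'·Δl_i + (W_i cosα_i)·tanφ'] / Σ W_i sinα_i, with Δl_i = b_i / cosα_i.
Slice 1: Δl = 2.5/cos(-11.6°) = 2.552 m; N'_1 = 59·cos(-11.6°) = 57.8; c'Δl = 26.54; W sinα = -11.9
Slice 2: Δl = 2.7/cos3.4° = 2.705 m; N'_2 = 170·cos3.4° = 169.7; c'Δl = 28.13; W sinα = 10.1
Slice 3: Δl = 2.9/cos19.8° = 3.082 m; N'_3 = 153·cos19.8° = 144.0; c'Δl = 32.06; W sinα = 51.8
Slice 4: Δl = 2.7/cos38.3° = 3.440 m; N'_4 = 64·cos38.3° = 50.2; c'Δl = 35.78; W sinα = 39.7
Σc'Δl = 122.5 kN/m; ΣN' = 421.7 kN/m; ΣW sinα = 89.7 kN/m
Resisting = 122.5 + 421.7·tan28.1° = 122.5 + 225.2 = 347.7 kN/m
FS = 347.7 / 89.7 = 3.875

FS = 3.88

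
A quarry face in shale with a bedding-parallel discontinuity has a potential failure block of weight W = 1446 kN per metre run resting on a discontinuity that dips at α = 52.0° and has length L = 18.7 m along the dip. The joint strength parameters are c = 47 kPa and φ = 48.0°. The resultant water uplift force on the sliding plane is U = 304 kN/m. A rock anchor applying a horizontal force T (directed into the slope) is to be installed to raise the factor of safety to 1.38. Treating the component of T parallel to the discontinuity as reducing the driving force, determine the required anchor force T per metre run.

T = 25 kN/m

Resolving forces along and normal to the sliding plane, with the horizontal anchor force T adding T·sinα to the effective normal force and T·cosα acting up the plane against the driving force:
FS = [cL + (W cosα − U + T sinα) tanφ] / [W sinα − T cosα]
Without the anchor: N' = 586.2 kN/m, driving T_d = 1139.5 kN/m, resisting R = 47·18.7 + 586.2·tan48.0° = 1530.0 kN/m, FS = 1.34.
Setting FS = 1.38 and solving for T:
1.38·(1139.5 − T cos52.0°) = 1530.0 + T sin52.0°·tan48.0°
T·(sin52.0°·tan48.0° + 1.38·cos52.0°) = 1.38·1139.5 − 1530.0
T·(0.7880·1.1106 + 1.38·0.6157) = 1572.5 − 1530.0 = 42.5
T·1.7248 = 42.5
T = 24.6 kN/m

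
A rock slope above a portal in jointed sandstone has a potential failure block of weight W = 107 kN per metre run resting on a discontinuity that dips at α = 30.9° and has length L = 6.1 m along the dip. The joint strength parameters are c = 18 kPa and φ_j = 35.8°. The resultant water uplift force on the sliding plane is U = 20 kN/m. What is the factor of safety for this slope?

Resolving the block weight along and normal to the plane and applying the Mohr–Coulomb strength on the joint:
N' = W cosα − U = 107·cos30.9° − 20 = 71.8 kN/m
Driving force T = W sinα = 107·sin30.9° = 54.9 kN/m
Resisting force R = c·L + N'·tanφ_j = 18·6.1 + 71.8·tan35.8° = 109.8 + 51.8 = 161.6 kN/m
FS = R / T = 161.6 / 54.9 = 2.941

FS = 2.94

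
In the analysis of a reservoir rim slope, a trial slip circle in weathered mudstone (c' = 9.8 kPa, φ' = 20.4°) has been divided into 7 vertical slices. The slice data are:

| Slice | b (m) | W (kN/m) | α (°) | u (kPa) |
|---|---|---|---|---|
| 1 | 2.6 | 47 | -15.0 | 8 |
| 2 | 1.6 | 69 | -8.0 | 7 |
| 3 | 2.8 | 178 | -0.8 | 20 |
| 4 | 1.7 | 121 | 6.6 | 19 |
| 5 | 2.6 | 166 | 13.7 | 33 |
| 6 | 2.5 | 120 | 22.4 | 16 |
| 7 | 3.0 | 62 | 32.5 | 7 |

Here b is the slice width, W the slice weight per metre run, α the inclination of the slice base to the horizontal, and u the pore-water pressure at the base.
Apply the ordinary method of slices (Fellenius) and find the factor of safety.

Ordinary method of slices: FS = Σ[c'·Δl_i + (W_i cosα_i − u_i·Δl_i)·tanφ'] / Σ W_i sinα_i, with Δl_i = b_i / cosα_i.
Slice 1: Δl = 2.6/cos(-15.0°) = 2.692 m; N'_1 = 47·cos(-15.0°) − 8·2.692 = 23.9; c'Δl = 26.38; W sinα = -12.2
Slice 2: Δl = 1.6/cos(-8.0°) = 1.616 m; N'_2 = 69·cos(-8.0°) − 7·1.616 = 57.0; c'Δl = 15.83; W sinα = -9.6
Slice 3: Δl = 2.8/cos(-0.8°) = 2.800 m; N'_3 = 178·cos(-0.8°) − 20·2.800 = 122.0; c'Δl = 27.44; W sinα = -2.5
Slice 4: Δl = 1.7/cos6.6° = 1.711 m; N'_4 = 121·cos6.6° − 19·1.711 = 87.7; c'Δl = 16.77; W sinα = 13.9
Slice 5: Δl = 2.6/cos13.7° = 2.676 m; N'_5 = 166·cos13.7° − 33·2.676 = 73.0; c'Δl = 26.23; W sinα = 39.3
Slice 6: Δl = 2.5/cos22.4° = 2.704 m; N'_6 = 120·cos22.4° − 16·2.704 = 67.7; c'Δl = 26.50; W sinα = 45.7
Slice 7: Δl = 3.0/cos32.5° = 3.557 m; N'_7 = 62·cos32.5° − 7·3.557 = 27.4; c'Δl = 34.86; W sinα = 33.3
Σc'Δl = 174.0 kN/m; ΣN' = 458.6 kN/m; ΣW sinα = 108.0 kN/m
Resisting = 174.0 + 458.6·tan20.4° = 174.0 + 170.5 = 344.6 kN/m
FS = 344.6 / 108.0 = 3.190

FS = 3.19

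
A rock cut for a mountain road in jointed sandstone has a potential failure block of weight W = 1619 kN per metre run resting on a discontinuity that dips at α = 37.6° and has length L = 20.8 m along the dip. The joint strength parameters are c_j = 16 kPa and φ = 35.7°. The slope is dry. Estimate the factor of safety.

Resolving the block weight along and normal to the plane and applying the Mohr–Coulomb strength on the joint:
N' = W cosα = 1619·cos37.6° = 1282.7 kN/m
Driving force T = W sinα = 1619·sin37.6° = 987.8 kN/m
Resisting force R = c_j·L + N'·tanφ = 16·20.8 + 1282.7·tan35.7° = 332.8 + 921.7 = 1254.5 kN/m
FS = R / T = 1254.5 / 987.8 = 1.270

FS = 1.27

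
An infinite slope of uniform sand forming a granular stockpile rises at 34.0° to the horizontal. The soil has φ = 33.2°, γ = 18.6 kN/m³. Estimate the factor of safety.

For a dry cohesionless infinite slope the factor of safety is FS = tanφ / tanβ.
FS = tan33.2° / tan34.0° = 0.6544 / 0.6745 = 0.970

FS = 0.97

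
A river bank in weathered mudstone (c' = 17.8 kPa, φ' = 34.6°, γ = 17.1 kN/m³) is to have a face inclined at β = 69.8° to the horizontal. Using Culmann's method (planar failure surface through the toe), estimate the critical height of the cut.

Culmann's analysis gives the critical failure plane at α_cr = (β + φ')/2 = (69.8 + 34.6)/2 = 52.2°, and the critical height
H_c = (4c'/γ) · sinβ cosφ' / [1 − cos(β − φ')]
    = (4·17.8/17.1) · sin69.8°·cos34.6° / [1 − cos(35.2°)]
    = 4.164 · 0.9385·0.8231 / [1 − 0.8171]
    = 4.164 · 0.7725 / 0.1829
    = 17.59 m

H_c = 17.59 m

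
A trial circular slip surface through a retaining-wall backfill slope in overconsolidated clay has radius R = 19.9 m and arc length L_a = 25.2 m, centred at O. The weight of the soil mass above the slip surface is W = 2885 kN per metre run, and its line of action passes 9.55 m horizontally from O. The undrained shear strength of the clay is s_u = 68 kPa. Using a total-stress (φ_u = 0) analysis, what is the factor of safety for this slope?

Taking moments about the centre O, the resisting moment is provided by the undrained shear strength acting along the arc:
M_R = s_u·L_a·R = 68·25.20·19.9 = 34100.6 kN·m/m
M_D = W·d = 2885·9.55 = 27551.8 kN·m/m
FS = M_R / M_D = 34100.6 / 27551.8 = 1.238

FS = 1.24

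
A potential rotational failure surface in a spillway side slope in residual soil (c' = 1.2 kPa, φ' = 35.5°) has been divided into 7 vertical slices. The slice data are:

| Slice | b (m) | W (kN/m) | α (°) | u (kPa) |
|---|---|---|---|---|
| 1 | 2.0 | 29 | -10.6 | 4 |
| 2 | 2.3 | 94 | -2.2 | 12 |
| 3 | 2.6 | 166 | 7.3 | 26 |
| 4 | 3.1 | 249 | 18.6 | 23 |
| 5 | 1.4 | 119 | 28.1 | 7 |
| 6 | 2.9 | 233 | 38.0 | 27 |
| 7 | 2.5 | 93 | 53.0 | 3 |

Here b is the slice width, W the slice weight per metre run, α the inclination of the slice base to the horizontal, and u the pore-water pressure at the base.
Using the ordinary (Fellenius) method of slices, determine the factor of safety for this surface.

FS = 1.17

Ordinary method of slices: FS = Σ[c'·Δl_i + (W_i cosα_i − u_i·Δl_i)·tanφ'] / Σ W_i sinα_i, with Δl_i = b_i / cosα_i.
Slice 1: Δl = 2.0/cos(-10.6°) = 2.035 m; N'_1 = 29·cos(-10.6°) − 4·2.035 = 20.4; c'Δl = 2.44; W sinα = -5.3
Slice 2: Δl = 2.3/cos(-2.2°) = 2.302 m; N'_2 = 94·cos(-2.2°) − 12·2.302 = 66.3; c'Δl = 2.76; W sinα = -3.6
Slice 3: Δl = 2.6/cos7.3° = 2.621 m; N'_3 = 166·cos7.3° − 26·2.621 = 96.5; c'Δl = 3.15; W sinα = 21.1
Slice 4: Δl = 3.1/cos18.6° = 3.271 m; N'_4 = 249·cos18.6° − 23·3.271 = 160.8; c'Δl = 3.93; W sinα = 79.4
Slice 5: Δl = 1.4/cos28.1° = 1.587 m; N'_5 = 119·cos28.1° − 7·1.587 = 93.9; c'Δl = 1.90; W sinα = 56.1
Slice 6: Δl = 2.9/cos38.0° = 3.680 m; N'_6 = 233·cos38.0° − 27·3.680 = 84.2; c'Δl = 4.42; W sinα = 143.4
Slice 7: Δl = 2.5/cos53.0° = 4.154 m; N'_7 = 93·cos53.0° − 3·4.154 = 43.5; c'Δl = 4.98; W sinα = 74.3
Σc'Δl = 23.6 kN/m; ΣN' = 565.6 kN/m; ΣW sinα = 365.3 kN/m
Resisting = 23.6 + 565.6·tan35.5° = 23.6 + 403.4 = 427.0 kN/m
FS = 427.0 / 365.3 = 1.169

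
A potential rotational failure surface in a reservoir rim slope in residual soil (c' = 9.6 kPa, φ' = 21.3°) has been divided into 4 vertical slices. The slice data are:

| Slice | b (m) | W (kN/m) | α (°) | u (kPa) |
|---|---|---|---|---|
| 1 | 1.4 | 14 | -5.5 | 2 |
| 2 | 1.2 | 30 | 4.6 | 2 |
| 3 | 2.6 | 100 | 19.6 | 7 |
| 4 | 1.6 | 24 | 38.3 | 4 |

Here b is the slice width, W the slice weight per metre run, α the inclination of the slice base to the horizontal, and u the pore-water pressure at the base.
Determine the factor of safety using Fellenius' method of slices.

Ordinary method of slices: FS = Σ[c'·Δl_i + (W_i cosα_i − u_i·Δl_i)·tanφ'] / Σ W_i sinα_i, with Δl_i = b_i / cosα_i.
Slice 1: Δl = 1.4/cos(-5.5°) = 1.406 m; N'_1 = 14·cos(-5.5°) − 2·1.406 = 11.1; c'Δl = 13.50; W sinα = -1.3
Slice 2: Δl = 1.2/cos4.6° = 1.204 m; N'_2 = 30·cos4.6° − 2·1.204 = 27.5; c'Δl = 11.56; W sinα = 2.4
Slice 3: Δl = 2.6/cos19.6° = 2.760 m; N'_3 = 100·cos19.6° − 7·2.760 = 74.9; c'Δl = 26.50; W sinα = 33.5
Slice 4: Δl = 1.6/cos38.3° = 2.039 m; N'_4 = 24·cos38.3° − 4·2.039 = 10.7; c'Δl = 19.57; W sinα = 14.9
Σc'Δl = 71.1 kN/m; ΣN' = 124.2 kN/m; ΣW sinα = 49.5 kN/m
Resisting = 71.1 + 124.2·tan21.3° = 71.1 + 48.4 = 119.5 kN/m
FS = 119.5 / 49.5 = 2.416

FS = 2.42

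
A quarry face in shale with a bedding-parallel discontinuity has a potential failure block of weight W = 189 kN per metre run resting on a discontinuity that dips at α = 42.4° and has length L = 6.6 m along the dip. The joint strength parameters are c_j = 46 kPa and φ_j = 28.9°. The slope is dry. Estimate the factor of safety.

FS = 2.99

Resolving the block weight along and normal to the plane and applying the Mohr–Coulomb strength on the joint:
N' = W cosα = 189·cos42.4° = 139.6 kN/m
Driving force T = W sinα = 189·sin42.4° = 127.4 kN/m
Resisting force R = c_j·L + N'·tanφ_j = 46·6.6 + 139.6·tan28.9° = 303.6 + 77.0 = 380.6 kN/m
FS = R / T = 380.6 / 127.4 = 2.987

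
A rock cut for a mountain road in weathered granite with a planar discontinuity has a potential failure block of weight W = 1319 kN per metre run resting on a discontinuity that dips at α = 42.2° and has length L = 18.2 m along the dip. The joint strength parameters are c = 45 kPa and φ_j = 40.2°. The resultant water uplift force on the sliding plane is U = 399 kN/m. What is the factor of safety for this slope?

Resolving the block weight along and normal to the plane and applying the Mohr–Coulomb strength on the joint:
N' = W cosα − U = 1319·cos42.2° − 399 = 578.1 kN/m
Driving force T = W sinα = 1319·sin42.2° = 886.0 kN/m
Resisting force R = c·L + N'·tanφ_j = 45·18.2 + 578.1·tan40.2° = 819.0 + 488.6 = 1307.6 kN/m
FS = R / T = 1307.6 / 886.0 = 1.476

FS = 1.48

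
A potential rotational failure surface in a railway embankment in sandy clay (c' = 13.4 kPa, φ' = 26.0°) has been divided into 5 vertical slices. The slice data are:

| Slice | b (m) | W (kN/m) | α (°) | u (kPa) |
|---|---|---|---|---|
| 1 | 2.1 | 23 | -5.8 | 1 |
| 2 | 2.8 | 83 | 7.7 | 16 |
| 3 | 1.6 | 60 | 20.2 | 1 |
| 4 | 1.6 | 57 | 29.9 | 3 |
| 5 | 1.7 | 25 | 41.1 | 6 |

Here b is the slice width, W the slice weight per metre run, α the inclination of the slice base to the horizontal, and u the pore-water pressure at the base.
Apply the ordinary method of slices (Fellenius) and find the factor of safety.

FS = 3.00

Ordinary method of slices: FS = Σ[c'·Δl_i + (W_i cosα_i − u_i·Δl_i)·tanφ'] / Σ W_i sinα_i, with Δl_i = b_i / cosα_i.
Slice 1: Δl = 2.1/cos(-5.8°) = 2.111 m; N'_1 = 23·cos(-5.8°) − 1·2.111 = 20.8; c'Δl = 28.28; W sinα = -2.3
Slice 2: Δl = 2.8/cos7.7° = 2.825 m; N'_2 = 83·cos7.7° − 16·2.825 = 37.0; c'Δl = 37.86; W sinα = 11.1
Slice 3: Δl = 1.6/cos20.2° = 1.705 m; N'_3 = 60·cos20.2° − 1·1.705 = 54.6; c'Δl = 22.85; W sinα = 20.7
Slice 4: Δl = 1.6/cos29.9° = 1.846 m; N'_4 = 57·cos29.9° − 3·1.846 = 43.9; c'Δl = 24.73; W sinα = 28.4
Slice 5: Δl = 1.7/cos41.1° = 2.256 m; N'_5 = 25·cos41.1° − 6·2.256 = 5.3; c'Δl = 30.23; W sinα = 16.4
Σc'Δl = 144.0 kN/m; ΣN' = 161.6 kN/m; ΣW sinα = 74.4 kN/m
Resisting = 144.0 + 161.6·tan26.0° = 144.0 + 78.8 = 222.8 kN/m
FS = 222.8 / 74.4 = 2.996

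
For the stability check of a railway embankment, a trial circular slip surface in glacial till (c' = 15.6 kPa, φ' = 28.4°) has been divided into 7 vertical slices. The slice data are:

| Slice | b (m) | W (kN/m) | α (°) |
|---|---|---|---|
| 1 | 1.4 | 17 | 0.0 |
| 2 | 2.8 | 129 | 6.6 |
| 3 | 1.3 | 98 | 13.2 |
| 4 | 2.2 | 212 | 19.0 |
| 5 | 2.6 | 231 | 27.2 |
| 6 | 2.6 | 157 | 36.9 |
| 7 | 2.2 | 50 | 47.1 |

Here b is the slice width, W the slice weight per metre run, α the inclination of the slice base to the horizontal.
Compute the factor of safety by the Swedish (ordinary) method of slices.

FS = 2.06

Ordinary method of slices: FS = Σ[c'·Δl_i + (W_i cosα_i)·tanφ'] / Σ W_i sinα_i, with Δl_i = b_i / cosα_i.
Slice 1: Δl = 1.4/cos0.0° = 1.400 m; N'_1 = 17·cos0.0° = 17.0; c'Δl = 21.84; W sinα = 0.0
Slice 2: Δl = 2.8/cos6.6° = 2.819 m; N'_2 = 129·cos6.6° = 128.1; c'Δl = 43.97; W sinα = 14.8
Slice 3: Δl = 1.3/cos13.2° = 1.335 m; N'_3 = 98·cos13.2° = 95.4; c'Δl = 20.83; W sinα = 22.4
Slice 4: Δl = 2.2/cos19.0° = 2.327 m; N'_4 = 212·cos19.0° = 200.4; c'Δl = 36.30; W sinα = 69.0
Slice 5: Δl = 2.6/cos27.2° = 2.923 m; N'_5 = 231·cos27.2° = 205.5; c'Δl = 45.60; W sinα = 105.6
Slice 6: Δl = 2.6/cos36.9° = 3.251 m; N'_6 = 157·cos36.9° = 125.6; c'Δl = 50.72; W sinα = 94.3
Slice 7: Δl = 2.2/cos47.1° = 3.232 m; N'_7 = 50·cos47.1° = 34.0; c'Δl = 50.42; W sinα = 36.6
Σc'Δl = 269.7 kN/m; ΣN' = 806.0 kN/m; ΣW sinα = 342.7 kN/m
Resisting = 269.7 + 806.0·tan28.4° = 269.7 + 435.8 = 705.5 kN/m
FS = 705.5 / 342.7 = 2.059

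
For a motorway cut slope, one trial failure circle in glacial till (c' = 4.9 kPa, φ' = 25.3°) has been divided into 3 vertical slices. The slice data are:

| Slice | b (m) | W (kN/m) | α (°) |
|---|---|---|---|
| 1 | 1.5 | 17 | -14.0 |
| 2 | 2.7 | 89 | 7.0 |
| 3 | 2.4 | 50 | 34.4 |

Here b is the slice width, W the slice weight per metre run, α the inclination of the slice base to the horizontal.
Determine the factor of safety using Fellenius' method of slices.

FS = 2.98

Ordinary method of slices: FS = Σ[c'·Δl_i + (W_i cosα_i)·tanφ'] / Σ W_i sinα_i, with Δl_i = b_i / cosα_i.
Slice 1: Δl = 1.5/cos(-14.0°) = 1.546 m; N'_1 = 17·cos(-14.0°) = 16.5; c'Δl = 7.58; W sinα = -4.1
Slice 2: Δl = 2.7/cos7.0° = 2.720 m; N'_2 = 89·cos7.0° = 88.3; c'Δl = 13.33; W sinα = 10.8
Slice 3: Δl = 2.4/cos34.4° = 2.909 m; N'_3 = 50·cos34.4° = 41.3; c'Δl = 14.25; W sinα = 28.2
Σc'Δl = 35.2 kN/m; ΣN' = 146.1 kN/m; ΣW sinα = 35.0 kN/m
Resisting = 35.2 + 146.1·tan25.3° = 35.2 + 69.1 = 104.2 kN/m
FS = 104.2 / 35.0 = 2.979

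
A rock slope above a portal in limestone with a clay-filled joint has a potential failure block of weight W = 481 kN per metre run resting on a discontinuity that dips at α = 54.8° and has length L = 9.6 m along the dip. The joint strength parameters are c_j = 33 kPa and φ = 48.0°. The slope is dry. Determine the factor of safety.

FS = 1.59

Resolving the block weight along and normal to the plane and applying the Mohr–Coulomb strength on the joint:
N' = W cosα = 481·cos54.8° = 277.3 kN/m
Driving force T = W sinα = 481·sin54.8° = 393.0 kN/m
Resisting force R = c_j·L + N'·tanφ = 33·9.6 + 277.3·tan48.0° = 316.8 + 307.9 = 624.7 kN/m
FS = R / T = 624.7 / 393.0 = 1.589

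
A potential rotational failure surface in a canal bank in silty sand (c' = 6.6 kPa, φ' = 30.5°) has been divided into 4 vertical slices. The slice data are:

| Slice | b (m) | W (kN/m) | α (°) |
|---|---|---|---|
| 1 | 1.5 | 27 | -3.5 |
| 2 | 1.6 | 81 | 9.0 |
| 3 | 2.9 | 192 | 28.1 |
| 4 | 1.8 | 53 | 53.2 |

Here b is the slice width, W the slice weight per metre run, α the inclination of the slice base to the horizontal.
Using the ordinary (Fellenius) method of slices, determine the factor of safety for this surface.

FS = 1.69

Ordinary method of slices: FS = Σ[c'·Δl_i + (W_i cosα_i)·tanφ'] / Σ W_i sinα_i, with Δl_i = b_i / cosα_i.
Slice 1: Δl = 1.5/cos(-3.5°) = 1.503 m; N'_1 = 27·cos(-3.5°) = 26.9; c'Δl = 9.92; W sinα = -1.6
Slice 2: Δl = 1.6/cos9.0° = 1.620 m; N'_2 = 81·cos9.0° = 80.0; c'Δl = 10.69; W sinα = 12.7
Slice 3: Δl = 2.9/cos28.1° = 3.288 m; N'_3 = 192·cos28.1° = 169.4; c'Δl = 21.70; W sinα = 90.4
Slice 4: Δl = 1.8/cos53.2° = 3.005 m; N'_4 = 53·cos53.2° = 31.7; c'Δl = 19.83; W sinα = 42.4
Σc'Δl = 62.1 kN/m; ΣN' = 308.1 kN/m; ΣW sinα = 143.9 kN/m
Resisting = 62.1 + 308.1·tan30.5° = 62.1 + 181.5 = 243.6 kN/m
FS = 243.6 / 143.9 = 1.693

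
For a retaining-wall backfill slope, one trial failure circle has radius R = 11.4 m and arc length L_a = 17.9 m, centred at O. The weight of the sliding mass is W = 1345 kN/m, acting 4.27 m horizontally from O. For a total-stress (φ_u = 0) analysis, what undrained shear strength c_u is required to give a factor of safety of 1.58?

c_u = 44.5 kPa

FS = c_u·L_a·R / (W·d), so c_u = FS·W·d / (L_a·R).
c_u = 1.58·1345·4.27 / (17.90·11.4) = 9074.2 / 204.06 = 44.47 kPa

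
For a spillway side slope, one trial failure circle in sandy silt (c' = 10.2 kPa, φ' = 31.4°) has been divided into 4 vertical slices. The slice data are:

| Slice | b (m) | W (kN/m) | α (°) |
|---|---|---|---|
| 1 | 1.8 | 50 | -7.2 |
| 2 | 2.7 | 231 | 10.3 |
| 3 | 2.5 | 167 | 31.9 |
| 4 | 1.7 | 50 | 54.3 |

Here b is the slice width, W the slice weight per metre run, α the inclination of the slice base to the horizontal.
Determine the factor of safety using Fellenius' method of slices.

FS = 2.32

Ordinary method of slices: FS = Σ[c'·Δl_i + (W_i cosα_i)·tanφ'] / Σ W_i sinα_i, with Δl_i = b_i / cosα_i.
Slice 1: Δl = 1.8/cos(-7.2°) = 1.814 m; N'_1 = 50·cos(-7.2°) = 49.6; c'Δl = 18.51; W sinα = -6.3
Slice 2: Δl = 2.7/cos10.3° = 2.744 m; N'_2 = 231·cos10.3° = 227.3; c'Δl = 27.99; W sinα = 41.3
Slice 3: Δl = 2.5/cos31.9° = 2.945 m; N'_3 = 167·cos31.9° = 141.8; c'Δl = 30.04; W sinα = 88.2
Slice 4: Δl = 1.7/cos54.3° = 2.913 m; N'_4 = 50·cos54.3° = 29.2; c'Δl = 29.72; W sinα = 40.6
Σc'Δl = 106.2 kN/m; ΣN' = 447.8 kN/m; ΣW sinα = 163.9 kN/m
Resisting = 106.2 + 447.8·tan31.4° = 106.2 + 273.4 = 379.6 kN/m
FS = 379.6 / 163.9 = 2.316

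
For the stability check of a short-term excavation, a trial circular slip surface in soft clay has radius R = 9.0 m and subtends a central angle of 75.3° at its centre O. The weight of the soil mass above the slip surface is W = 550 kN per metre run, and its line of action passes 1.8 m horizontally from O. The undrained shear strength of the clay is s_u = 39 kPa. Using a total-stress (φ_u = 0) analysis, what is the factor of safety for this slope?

FS = 4.19

Taking moments about the centre O, the resisting moment is provided by the undrained shear strength acting along the arc:
Arc length L_a = R·θ = 9.0·(75.3°·π/180) = 9.0·1.3142 = 11.83 m
M_R = s_u·L_a·R = 39·11.83·9.0 = 4151.7 kN·m/m
M_D = W·d = 550·1.8 = 990.0 kN·m/m
FS = M_R / M_D = 4151.7 / 990.0 = 4.194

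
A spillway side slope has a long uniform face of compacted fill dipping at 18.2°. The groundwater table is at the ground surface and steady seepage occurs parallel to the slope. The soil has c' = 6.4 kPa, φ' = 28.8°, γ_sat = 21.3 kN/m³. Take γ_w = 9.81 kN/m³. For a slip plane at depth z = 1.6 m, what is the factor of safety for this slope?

With seepage parallel to the slope and the water table at the surface, the effective normal stress on the slip plane uses the buoyant unit weight γ' = γ_sat − γ_w while the driving shear stress uses γ_sat:
FS = [c' + γ' z cos²β tanφ'] / [γ_sat z sinβ cosβ]
γ' = 21.3 − 9.81 = 11.49 kN/m³
Numerator = 6.4 + 11.49·1.6·cos²18.2°·tan28.8° = 6.4 + 11.49·1.6·0.9024·0.5498 = 15.521 kPa
Denominator = 21.3·1.6·sin18.2°·cos18.2° = 21.3·1.6·0.3123·0.9500 = 10.112 kPa
FS = 15.521 / 10.112 = 1.535

FS = 1.53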